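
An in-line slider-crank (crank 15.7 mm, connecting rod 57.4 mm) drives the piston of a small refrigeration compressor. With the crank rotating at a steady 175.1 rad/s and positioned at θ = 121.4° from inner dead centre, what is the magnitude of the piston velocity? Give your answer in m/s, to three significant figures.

ω = 175.1 rad/s
For an in-line slider-crank, x = r cosθ + √(L² − r² sin²θ), so v = −rω sinθ·[1 + r cosθ/√(L² − r² sin²θ)].
With r = 0.0157 m, L = 0.0574 m, θ = 121.4°: √(L² − r² sin²θ) = 0.055814 m.
v = −0.0157·175.1·0.85355·[1 + 0.0157·-0.52101/0.055814] = -2.0026 m/s.
|v| = 2.0026 m/s.

2.00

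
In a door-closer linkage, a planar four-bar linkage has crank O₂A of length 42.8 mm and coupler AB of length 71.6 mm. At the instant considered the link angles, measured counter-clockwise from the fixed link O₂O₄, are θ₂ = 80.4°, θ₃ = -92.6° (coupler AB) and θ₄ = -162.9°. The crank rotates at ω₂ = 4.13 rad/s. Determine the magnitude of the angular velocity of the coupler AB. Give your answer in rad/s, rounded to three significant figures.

ω₂ = 4.13 rad/s
Differentiating the loop-closure r₂e^{iθ₂}+r₃e^{iθ₃}=r₁+r₄e^{iθ₄} gives r₂ω₂e^{iθ₂}+r₃ω₃e^{iθ₃}=r₄ω₄e^{iθ₄}.
Eliminating the other unknown: ω₃ = r₂ω₂ sin(θ₄−θ₂) / [r₃ sin(θ₃−θ₄)].
Numerator sine = +0.89337; denominator sine = +0.94147.
Result = 0.0428·4.13·(+0.89337) / (0.0716·(+0.94147)) = +2.3426 rad/s; magnitude 2.3426 rad/s.

2.34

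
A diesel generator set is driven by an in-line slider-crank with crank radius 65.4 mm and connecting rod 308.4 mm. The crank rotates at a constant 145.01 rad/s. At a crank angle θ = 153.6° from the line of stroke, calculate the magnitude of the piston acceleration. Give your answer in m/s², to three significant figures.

1050

ω = 145 rad/s
x(θ) = r cosθ + √(L² − r² sin²θ); with ω constant, a = ω²·d²x/dθ².
d²x/dθ² = −r cosθ − r²(cos2θ)/√u − r⁴ sin²2θ/(4u^{3/2}),  u = L² − r² sin²θ = 0.094265 m².
Substituting r = 0.0654 m, L = 0.3084 m, θ = 153.6°: d²x/dθ² = +0.050057 m.
a = ω²·d²x/dθ² = (145)²·(+0.050057) = +1052.6 m/s²;  |a| = 1052.6 m/s².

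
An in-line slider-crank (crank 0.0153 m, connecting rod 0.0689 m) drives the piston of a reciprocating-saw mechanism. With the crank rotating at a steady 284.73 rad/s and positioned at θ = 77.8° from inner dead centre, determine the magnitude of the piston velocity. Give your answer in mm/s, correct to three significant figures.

ω = 284.7 rad/s
For an in-line slider-crank, x = r cosθ + √(L² − r² sin²θ), so v = −rω sinθ·[1 + r cosθ/√(L² − r² sin²θ)].
With r = 0.0153 m, L = 0.0689 m, θ = 77.8°: √(L² − r² sin²θ) = 0.067258 m.
v = −0.0153·284.7·0.97742·[1 + 0.0153·0.21132/0.067258] = -4.4627 m/s.
|v| = 4.4627 m/s = 4462.7 mm/s.

4460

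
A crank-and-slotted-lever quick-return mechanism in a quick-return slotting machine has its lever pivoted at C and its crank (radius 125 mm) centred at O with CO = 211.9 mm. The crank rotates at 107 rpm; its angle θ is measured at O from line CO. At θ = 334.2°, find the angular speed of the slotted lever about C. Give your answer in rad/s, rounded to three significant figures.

4.09

ω = 11.21 rad/s (from 107 rpm).
Crank pin A relative to C: A = (d + r cosθ, r sinθ); lever angle φ = atan2(r sinθ, d + r cosθ).
Differentiating tanφ: φ̇ = rω(d cosθ + r)/(d² + r² + 2dr cosθ).
d² + r² + 2dr cosθ = |CA|² = 0.108221 m²;  d cosθ + r = +0.31578 m.
|ω_lever| = |0.125·11.21·+0.31578| / 0.108221 = 4.0869 rad/s.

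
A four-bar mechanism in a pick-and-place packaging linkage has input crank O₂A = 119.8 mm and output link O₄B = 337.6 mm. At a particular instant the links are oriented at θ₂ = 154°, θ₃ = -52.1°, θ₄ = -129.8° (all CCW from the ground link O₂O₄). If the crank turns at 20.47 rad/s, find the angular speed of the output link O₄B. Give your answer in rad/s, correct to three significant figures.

3.27

ω₂ = 20.47 rad/s
Differentiating the loop-closure r₂e^{iθ₂}+r₃e^{iθ₃}=r₁+r₄e^{iθ₄} gives r₂ω₂e^{iθ₂}+r₃ω₃e^{iθ₃}=r₄ω₄e^{iθ₄}.
Eliminating the other unknown: ω₄ = r₂ω₂ sin(θ₂−θ₃) / [r₄ sin(θ₄−θ₃)].
Numerator sine = -0.43994; denominator sine = -0.97705.
Result = 0.1198·20.47·(-0.43994) / (0.3376·(-0.97705)) = +3.2708 rad/s; magnitude 3.2708 rad/s.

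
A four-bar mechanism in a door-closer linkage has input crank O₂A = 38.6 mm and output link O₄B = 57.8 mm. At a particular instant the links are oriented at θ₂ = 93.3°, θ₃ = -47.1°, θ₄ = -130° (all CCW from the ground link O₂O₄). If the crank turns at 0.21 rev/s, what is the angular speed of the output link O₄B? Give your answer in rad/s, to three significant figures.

0.566

ω₂ = 1.319 rad/s (from 0.21 rev/s).
Differentiating the loop-closure r₂e^{iθ₂}+r₃e^{iθ₃}=r₁+r₄e^{iθ₄} gives r₂ω₂e^{iθ₂}+r₃ω₃e^{iθ₃}=r₄ω₄e^{iθ₄}.
Eliminating the other unknown: ω₄ = r₂ω₂ sin(θ₂−θ₃) / [r₄ sin(θ₄−θ₃)].
Numerator sine = +0.63742; denominator sine = -0.99233.
Result = 0.0386·1.319·(+0.63742) / (0.0578·(-0.99233)) = -0.56602 rad/s; magnitude 0.56602 rad/s.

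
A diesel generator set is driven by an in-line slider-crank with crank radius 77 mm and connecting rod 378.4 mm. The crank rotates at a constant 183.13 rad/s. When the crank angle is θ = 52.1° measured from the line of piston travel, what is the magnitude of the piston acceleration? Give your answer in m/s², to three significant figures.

ω = 183.1 rad/s
x(θ) = r cosθ + √(L² − r² sin²θ); with ω constant, a = ω²·d²x/dθ².
d²x/dθ² = −r cosθ − r²(cos2θ)/√u − r⁴ sin²2θ/(4u^{3/2}),  u = L² − r² sin²θ = 0.139495 m².
Substituting r = 0.077 m, L = 0.3784 m, θ = 52.1°: d²x/dθ² = -0.043564 m.
a = ω²·d²x/dθ² = (183.1)²·(-0.043564) = -1461 m/s²;  |a| = 1461 m/s².

1460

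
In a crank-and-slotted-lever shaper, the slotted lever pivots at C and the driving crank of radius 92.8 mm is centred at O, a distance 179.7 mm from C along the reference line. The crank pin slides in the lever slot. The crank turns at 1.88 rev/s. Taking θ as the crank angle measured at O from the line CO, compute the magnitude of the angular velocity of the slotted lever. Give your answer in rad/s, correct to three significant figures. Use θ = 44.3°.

ω = 11.81 rad/s (from 1.88 rev/s).
Crank pin A relative to C: A = (d + r cosθ, r sinθ); lever angle φ = atan2(r sinθ, d + r cosθ).
Differentiating tanφ: φ̇ = rω(d cosθ + r)/(d² + r² + 2dr cosθ).
d² + r² + 2dr cosθ = |CA|² = 0.0647739 m²;  d cosθ + r = +0.22141 m.
|ω_lever| = |0.0928·11.81·+0.22141| / 0.0647739 = 3.747 rad/s.

3.75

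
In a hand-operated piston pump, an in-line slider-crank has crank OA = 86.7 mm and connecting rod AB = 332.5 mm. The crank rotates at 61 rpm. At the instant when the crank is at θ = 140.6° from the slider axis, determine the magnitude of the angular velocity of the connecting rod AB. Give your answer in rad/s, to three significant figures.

ω = 6.388 rad/s (converted from 61 rpm).
The rod makes angle φ with the slider axis where L sinφ = r sinθ; differentiating, L cosφ·φ̇ = r ω cosθ.
L cosφ = √(L² − r² sin²θ) = 0.32791 m.
|ω_rod| = r ω |cosθ| / √(L² − r² sin²θ) = 0.0867·6.388·0.77273/0.32791 = 1.3051 rad/s.

1.31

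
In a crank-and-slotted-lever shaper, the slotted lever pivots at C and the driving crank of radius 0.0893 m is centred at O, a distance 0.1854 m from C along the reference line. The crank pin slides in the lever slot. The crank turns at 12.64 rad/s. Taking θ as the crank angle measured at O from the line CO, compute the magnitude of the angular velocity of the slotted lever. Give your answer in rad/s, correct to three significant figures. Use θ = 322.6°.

3.89

ω = 12.64 rad/s
Crank pin A relative to C: A = (d + r cosθ, r sinθ); lever angle φ = atan2(r sinθ, d + r cosθ).
Differentiating tanφ: φ̇ = rω(d cosθ + r)/(d² + r² + 2dr cosθ).
d² + r² + 2dr cosθ = |CA|² = 0.0686527 m²;  d cosθ + r = +0.23658 m.
|ω_lever| = |0.0893·12.64·+0.23658| / 0.0686527 = 3.8898 rad/s.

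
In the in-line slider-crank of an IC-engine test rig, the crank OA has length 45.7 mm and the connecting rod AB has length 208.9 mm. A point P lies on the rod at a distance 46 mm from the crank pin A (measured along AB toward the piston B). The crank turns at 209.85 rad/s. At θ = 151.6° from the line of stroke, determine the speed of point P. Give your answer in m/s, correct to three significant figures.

7.90

ω = 209.8 rad/s.  Crank-pin speed |V_A| = rω = 9.5901 m/s, perpendicular to OA.
Rod angle: sinφ = −(r/L) sinθ ⇒ φ = -5.972°; ω_rod = −rω cosθ/√(L²−r²sin²θ) = +40.603 rad/s.
V_P = V_A + ω_rod × AP, with AP = 0.046 m along the rod.
Components: V_Px = −rω sinθ − a·ω_rod·sinφ = -4.367 m/s;  V_Py = rω cosθ + a·ω_rod·cosφ = -6.5784 m/s.
|V_P| = √(V_Px² + V_Py²) = 7.8959 m/s.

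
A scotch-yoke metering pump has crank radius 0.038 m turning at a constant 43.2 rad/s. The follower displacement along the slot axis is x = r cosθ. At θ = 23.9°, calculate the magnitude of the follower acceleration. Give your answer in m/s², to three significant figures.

64.8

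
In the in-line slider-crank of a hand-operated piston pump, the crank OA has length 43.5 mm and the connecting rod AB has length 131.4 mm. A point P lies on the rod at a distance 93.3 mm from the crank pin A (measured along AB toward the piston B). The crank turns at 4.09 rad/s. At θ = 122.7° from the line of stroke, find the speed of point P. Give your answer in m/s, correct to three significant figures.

0.133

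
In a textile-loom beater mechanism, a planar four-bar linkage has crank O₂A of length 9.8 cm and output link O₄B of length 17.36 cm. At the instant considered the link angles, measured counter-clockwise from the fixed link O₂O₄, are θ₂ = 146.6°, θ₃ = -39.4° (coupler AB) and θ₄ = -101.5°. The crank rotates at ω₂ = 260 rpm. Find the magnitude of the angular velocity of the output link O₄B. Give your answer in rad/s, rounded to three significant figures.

1.82

ω₂ = 27.23 rad/s (from 260 rpm).
Differentiating the loop-closure r₂e^{iθ₂}+r₃e^{iθ₃}=r₁+r₄e^{iθ₄} gives r₂ω₂e^{iθ₂}+r₃ω₃e^{iθ₃}=r₄ω₄e^{iθ₄}.
Eliminating the other unknown: ω₄ = r₂ω₂ sin(θ₂−θ₃) / [r₄ sin(θ₄−θ₃)].
Numerator sine = -0.10453; denominator sine = -0.88377.
Result = 0.098·27.23·(-0.10453) / (0.1736·(-0.88377)) = +1.8179 rad/s; magnitude 1.8179 rad/s.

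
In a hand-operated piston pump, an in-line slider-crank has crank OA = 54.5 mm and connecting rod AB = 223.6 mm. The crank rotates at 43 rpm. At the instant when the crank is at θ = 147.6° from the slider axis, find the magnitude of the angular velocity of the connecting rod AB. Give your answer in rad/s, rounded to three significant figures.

ω = 4.503 rad/s (converted from 43 rpm).
The rod makes angle φ with the slider axis where L sinφ = r sinθ; differentiating, L cosφ·φ̇ = r ω cosθ.
L cosφ = √(L² − r² sin²θ) = 0.22168 m.
|ω_rod| = r ω |cosθ| / √(L² − r² sin²θ) = 0.0545·4.503·0.84433/0.22168 = 0.93469 rad/s.

0.935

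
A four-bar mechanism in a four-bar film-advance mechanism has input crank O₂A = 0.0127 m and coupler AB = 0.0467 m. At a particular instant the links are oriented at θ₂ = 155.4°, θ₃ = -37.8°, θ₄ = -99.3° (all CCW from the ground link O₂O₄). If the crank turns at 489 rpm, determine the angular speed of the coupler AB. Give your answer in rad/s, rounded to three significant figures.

ω₂ = 51.21 rad/s (from 489 rpm).
Differentiating the loop-closure r₂e^{iθ₂}+r₃e^{iθ₃}=r₁+r₄e^{iθ₄} gives r₂ω₂e^{iθ₂}+r₃ω₃e^{iθ₃}=r₄ω₄e^{iθ₄}.
Eliminating the other unknown: ω₃ = r₂ω₂ sin(θ₄−θ₂) / [r₃ sin(θ₃−θ₄)].
Numerator sine = +0.96456; denominator sine = +0.87882.
Result = 0.0127·51.21·(+0.96456) / (0.0467·(+0.87882)) = +15.285 rad/s; magnitude 15.285 rad/s.

15.3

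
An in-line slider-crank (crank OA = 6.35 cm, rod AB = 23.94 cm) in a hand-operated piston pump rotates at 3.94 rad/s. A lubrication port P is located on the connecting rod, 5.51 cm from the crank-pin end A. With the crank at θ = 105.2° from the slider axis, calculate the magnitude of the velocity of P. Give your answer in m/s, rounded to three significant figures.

ω = 3.94 rad/s.  Crank-pin speed |V_A| = rω = 0.25019 m/s, perpendicular to OA.
Rod angle: sinφ = −(r/L) sinθ ⇒ φ = -14.831°; ω_rod = −rω cosθ/√(L²−r²sin²θ) = +0.28345 rad/s.
V_P = V_A + ω_rod × AP, with AP = 0.0551 m along the rod.
Components: V_Px = −rω sinθ − a·ω_rod·sinφ = -0.23744 m/s;  V_Py = rω cosθ + a·ω_rod·cosφ = -0.050499 m/s.
|V_P| = √(V_Px² + V_Py²) = 0.24275 m/s.

0.243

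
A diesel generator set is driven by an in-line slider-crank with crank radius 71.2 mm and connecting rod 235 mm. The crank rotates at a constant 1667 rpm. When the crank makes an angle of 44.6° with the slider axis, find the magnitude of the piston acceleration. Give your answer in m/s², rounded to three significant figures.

ω = 2π·1667/60 = 174.6 rad/s
x(θ) = r cosθ + √(L² − r² sin²θ); with ω constant, a = ω²·d²x/dθ².
d²x/dθ² = −r cosθ − r²(cos2θ)/√u − r⁴ sin²2θ/(4u^{3/2}),  u = L² − r² sin²θ = 0.0527257 m².
Substituting r = 0.0712 m, L = 0.235 m, θ = 44.6°: d²x/dθ² = -0.051535 m.
a = ω²·d²x/dθ² = (174.6)²·(-0.051535) = -1570.5 m/s²;  |a| = 1570.5 m/s².

1570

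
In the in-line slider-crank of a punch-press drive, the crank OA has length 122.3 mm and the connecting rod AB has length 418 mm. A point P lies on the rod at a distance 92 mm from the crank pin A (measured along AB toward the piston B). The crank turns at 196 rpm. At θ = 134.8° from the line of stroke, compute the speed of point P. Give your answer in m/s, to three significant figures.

2.19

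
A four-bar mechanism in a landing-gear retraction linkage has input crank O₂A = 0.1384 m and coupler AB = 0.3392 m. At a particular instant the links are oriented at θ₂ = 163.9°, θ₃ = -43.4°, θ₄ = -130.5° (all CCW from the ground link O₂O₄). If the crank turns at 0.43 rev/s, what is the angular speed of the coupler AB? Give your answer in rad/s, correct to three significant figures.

ω₂ = 2.702 rad/s (from 0.43 rev/s).
Differentiating the loop-closure r₂e^{iθ₂}+r₃e^{iθ₃}=r₁+r₄e^{iθ₄} gives r₂ω₂e^{iθ₂}+r₃ω₃e^{iθ₃}=r₄ω₄e^{iθ₄}.
Eliminating the other unknown: ω₃ = r₂ω₂ sin(θ₄−θ₂) / [r₃ sin(θ₃−θ₄)].
Numerator sine = +0.91068; denominator sine = +0.99872.
Result = 0.1384·2.702·(+0.91068) / (0.3392·(+0.99872)) = +1.0052 rad/s; magnitude 1.0052 rad/s.

1.01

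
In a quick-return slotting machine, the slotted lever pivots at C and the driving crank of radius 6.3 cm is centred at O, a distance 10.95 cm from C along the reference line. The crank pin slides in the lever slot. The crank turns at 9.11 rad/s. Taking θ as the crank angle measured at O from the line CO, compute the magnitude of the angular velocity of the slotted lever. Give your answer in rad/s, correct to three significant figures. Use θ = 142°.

2.63

ω = 9.11 rad/s
Crank pin A relative to C: A = (d + r cosθ, r sinθ); lever angle φ = atan2(r sinθ, d + r cosθ).
Differentiating tanφ: φ̇ = rω(d cosθ + r)/(d² + r² + 2dr cosθ).
d² + r² + 2dr cosθ = |CA|² = 0.00508707 m²;  d cosθ + r = -0.023287 m.
|ω_lever| = |0.063·9.11·-0.023287| / 0.00508707 = 2.6273 rad/s.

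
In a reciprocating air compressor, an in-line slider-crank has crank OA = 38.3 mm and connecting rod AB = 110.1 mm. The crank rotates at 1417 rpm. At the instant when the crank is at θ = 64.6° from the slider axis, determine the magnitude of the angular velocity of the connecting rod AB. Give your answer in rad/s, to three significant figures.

ω = 148.4 rad/s (converted from 1417 rpm).
The rod makes angle φ with the slider axis where L sinφ = r sinθ; differentiating, L cosφ·φ̇ = r ω cosθ.
L cosφ = √(L² − r² sin²θ) = 0.10452 m.
|ω_rod| = r ω |cosθ| / √(L² − r² sin²θ) = 0.0383·148.4·0.42894/0.10452 = 23.323 rad/s.

23.3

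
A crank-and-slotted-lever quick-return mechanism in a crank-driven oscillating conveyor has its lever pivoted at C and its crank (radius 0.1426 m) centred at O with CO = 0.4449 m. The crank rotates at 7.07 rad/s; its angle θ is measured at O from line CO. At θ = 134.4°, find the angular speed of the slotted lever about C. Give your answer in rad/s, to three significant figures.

ω = 7.07 rad/s
Crank pin A relative to C: A = (d + r cosθ, r sinθ); lever angle φ = atan2(r sinθ, d + r cosθ).
Differentiating tanφ: φ̇ = rω(d cosθ + r)/(d² + r² + 2dr cosθ).
d² + r² + 2dr cosθ = |CA|² = 0.129494 m²;  d cosθ + r = -0.16868 m.
|ω_lever| = |0.1426·7.07·-0.16868| / 0.129494 = 1.3133 rad/s.

1.31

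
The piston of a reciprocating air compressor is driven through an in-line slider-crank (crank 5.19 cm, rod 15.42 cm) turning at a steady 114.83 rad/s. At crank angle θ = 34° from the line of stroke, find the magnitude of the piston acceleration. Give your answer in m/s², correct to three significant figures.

661

ω = 114.8 rad/s
x(θ) = r cosθ + √(L² − r² sin²θ); with ω constant, a = ω²·d²x/dθ².
d²x/dθ² = −r cosθ − r²(cos2θ)/√u − r⁴ sin²2θ/(4u^{3/2}),  u = L² − r² sin²θ = 0.0229354 m².
Substituting r = 0.0519 m, L = 0.1542 m, θ = 34°: d²x/dθ² = -0.050139 m.
a = ω²·d²x/dθ² = (114.8)²·(-0.050139) = -661.13 m/s²;  |a| = 661.13 m/s².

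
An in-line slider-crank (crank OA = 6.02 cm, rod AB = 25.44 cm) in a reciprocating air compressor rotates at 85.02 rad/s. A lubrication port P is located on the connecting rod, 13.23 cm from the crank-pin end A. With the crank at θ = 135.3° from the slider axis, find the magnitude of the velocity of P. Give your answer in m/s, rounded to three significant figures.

ω = 85.02 rad/s.  Crank-pin speed |V_A| = rω = 5.1182 m/s, perpendicular to OA.
Rod angle: sinφ = −(r/L) sinθ ⇒ φ = -9.581°; ω_rod = −rω cosθ/√(L²−r²sin²θ) = +14.503 rad/s.
V_P = V_A + ω_rod × AP, with AP = 0.1323 m along the rod.
Components: V_Px = −rω sinθ − a·ω_rod·sinφ = -3.2808 m/s;  V_Py = rω cosθ + a·ω_rod·cosφ = -1.7461 m/s.
|V_P| = √(V_Px² + V_Py²) = 3.7165 m/s.

3.72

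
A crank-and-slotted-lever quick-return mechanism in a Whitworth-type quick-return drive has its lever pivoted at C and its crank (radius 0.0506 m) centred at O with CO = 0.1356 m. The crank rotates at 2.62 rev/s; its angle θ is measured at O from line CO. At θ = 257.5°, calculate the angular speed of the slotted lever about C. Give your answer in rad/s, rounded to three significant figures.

ω = 16.46 rad/s (from 2.62 rev/s).
Crank pin A relative to C: A = (d + r cosθ, r sinθ); lever angle φ = atan2(r sinθ, d + r cosθ).
Differentiating tanφ: φ̇ = rω(d cosθ + r)/(d² + r² + 2dr cosθ).
d² + r² + 2dr cosθ = |CA|² = 0.0179776 m²;  d cosθ + r = +0.021251 m.
|ω_lever| = |0.0506·16.46·+0.021251| / 0.0179776 = 0.98464 rad/s.

0.985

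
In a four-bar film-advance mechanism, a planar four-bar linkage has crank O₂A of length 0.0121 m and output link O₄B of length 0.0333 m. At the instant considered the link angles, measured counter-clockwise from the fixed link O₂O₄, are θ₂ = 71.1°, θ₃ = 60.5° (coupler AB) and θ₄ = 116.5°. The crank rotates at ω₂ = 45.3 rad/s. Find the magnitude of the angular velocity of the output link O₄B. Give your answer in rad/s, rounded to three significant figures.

3.65

ω₂ = 45.3 rad/s
Differentiating the loop-closure r₂e^{iθ₂}+r₃e^{iθ₃}=r₁+r₄e^{iθ₄} gives r₂ω₂e^{iθ₂}+r₃ω₃e^{iθ₃}=r₄ω₄e^{iθ₄}.
Eliminating the other unknown: ω₄ = r₂ω₂ sin(θ₂−θ₃) / [r₄ sin(θ₄−θ₃)].
Numerator sine = +0.18395; denominator sine = +0.82904.
Result = 0.0121·45.3·(+0.18395) / (0.0333·(+0.82904)) = +3.6523 rad/s; magnitude 3.6523 rad/s.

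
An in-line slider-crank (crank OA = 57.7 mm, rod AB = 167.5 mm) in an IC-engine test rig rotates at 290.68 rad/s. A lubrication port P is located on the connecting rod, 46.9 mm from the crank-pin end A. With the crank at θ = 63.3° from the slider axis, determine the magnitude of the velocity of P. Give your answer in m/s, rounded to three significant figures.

ω = 290.7 rad/s.  Crank-pin speed |V_A| = rω = 16.772 m/s, perpendicular to OA.
Rod angle: sinφ = −(r/L) sinθ ⇒ φ = -17.923°; ω_rod = −rω cosθ/√(L²−r²sin²θ) = -47.286 rad/s.
V_P = V_A + ω_rod × AP, with AP = 0.0469 m along the rod.
Components: V_Px = −rω sinθ − a·ω_rod·sinφ = -15.666 m/s;  V_Py = rω cosθ + a·ω_rod·cosφ = +5.426 m/s.
|V_P| = √(V_Px² + V_Py²) = 16.579 m/s.

16.6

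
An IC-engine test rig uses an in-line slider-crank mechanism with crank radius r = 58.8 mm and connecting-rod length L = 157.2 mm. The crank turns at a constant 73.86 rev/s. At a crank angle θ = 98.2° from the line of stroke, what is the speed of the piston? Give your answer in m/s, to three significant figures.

25.5

ω = 2π·73.9 = 464.1 rad/s
For an in-line slider-crank, x = r cosθ + √(L² − r² sin²θ), so v = −rω sinθ·[1 + r cosθ/√(L² − r² sin²θ)].
With r = 0.0588 m, L = 0.1572 m, θ = 98.2°: √(L² − r² sin²θ) = 0.14603 m.
v = −0.0588·464.1·0.98978·[1 + 0.0588·-0.14263/0.14603] = -25.458 m/s.
|v| = 25.458 m/s.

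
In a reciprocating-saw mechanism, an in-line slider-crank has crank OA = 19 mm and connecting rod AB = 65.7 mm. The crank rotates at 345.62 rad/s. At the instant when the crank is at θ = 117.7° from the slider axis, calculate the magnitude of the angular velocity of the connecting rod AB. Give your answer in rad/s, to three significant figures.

48.1

ω = 345.6 rad/s
The rod makes angle φ with the slider axis where L sinφ = r sinθ; differentiating, L cosφ·φ̇ = r ω cosθ.
L cosφ = √(L² − r² sin²θ) = 0.06351 m.
|ω_rod| = r ω |cosθ| / √(L² − r² sin²θ) = 0.019·345.6·0.46484/0.06351 = 48.064 rad/s.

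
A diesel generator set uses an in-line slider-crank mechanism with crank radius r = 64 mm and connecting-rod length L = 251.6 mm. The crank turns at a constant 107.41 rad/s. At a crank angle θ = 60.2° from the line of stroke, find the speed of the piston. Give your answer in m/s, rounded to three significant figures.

6.74

ω = 107.4 rad/s
For an in-line slider-crank, x = r cosθ + √(L² − r² sin²θ), so v = −rω sinθ·[1 + r cosθ/√(L² − r² sin²θ)].
With r = 0.064 m, L = 0.2516 m, θ = 60.2°: √(L² − r² sin²θ) = 0.24539 m.
v = −0.064·107.4·0.86777·[1 + 0.064·0.49697/0.24539] = -6.7384 m/s.
|v| = 6.7384 m/s.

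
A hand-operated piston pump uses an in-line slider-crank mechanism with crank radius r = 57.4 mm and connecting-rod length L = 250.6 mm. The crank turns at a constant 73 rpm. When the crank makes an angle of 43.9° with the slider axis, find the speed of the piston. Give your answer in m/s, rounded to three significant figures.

ω = 2π·73/60 = 7.645 rad/s
For an in-line slider-crank, x = r cosθ + √(L² − r² sin²θ), so v = −rω sinθ·[1 + r cosθ/√(L² − r² sin²θ)].
With r = 0.0574 m, L = 0.2506 m, θ = 43.9°: √(L² − r² sin²θ) = 0.24742 m.
v = −0.0574·7.645·0.69340·[1 + 0.0574·0.72055/0.24742] = -0.35512 m/s.
|v| = 0.35512 m/s.

0.355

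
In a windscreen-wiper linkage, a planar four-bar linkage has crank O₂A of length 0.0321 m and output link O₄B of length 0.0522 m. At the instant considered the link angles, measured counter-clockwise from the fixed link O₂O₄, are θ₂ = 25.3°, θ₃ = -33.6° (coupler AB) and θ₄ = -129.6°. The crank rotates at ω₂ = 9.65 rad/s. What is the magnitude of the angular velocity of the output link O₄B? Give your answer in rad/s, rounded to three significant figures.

ω₂ = 9.65 rad/s
Differentiating the loop-closure r₂e^{iθ₂}+r₃e^{iθ₃}=r₁+r₄e^{iθ₄} gives r₂ω₂e^{iθ₂}+r₃ω₃e^{iθ₃}=r₄ω₄e^{iθ₄}.
Eliminating the other unknown: ω₄ = r₂ω₂ sin(θ₂−θ₃) / [r₄ sin(θ₄−θ₃)].
Numerator sine = +0.85627; denominator sine = -0.99452.
Result = 0.0321·9.65·(+0.85627) / (0.0522·(-0.99452)) = -5.1092 rad/s; magnitude 5.1092 rad/s.

5.11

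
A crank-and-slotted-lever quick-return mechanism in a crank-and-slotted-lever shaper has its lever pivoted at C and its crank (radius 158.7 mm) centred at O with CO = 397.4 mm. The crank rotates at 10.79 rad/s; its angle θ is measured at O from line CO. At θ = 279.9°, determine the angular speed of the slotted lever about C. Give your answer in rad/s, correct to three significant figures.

1.90

ω = 10.79 rad/s
Crank pin A relative to C: A = (d + r cosθ, r sinθ); lever angle φ = atan2(r sinθ, d + r cosθ).
Differentiating tanφ: φ̇ = rω(d cosθ + r)/(d² + r² + 2dr cosθ).
d² + r² + 2dr cosθ = |CA|² = 0.204799 m²;  d cosθ + r = +0.22702 m.
|ω_lever| = |0.1587·10.79·+0.22702| / 0.204799 = 1.8982 rad/s.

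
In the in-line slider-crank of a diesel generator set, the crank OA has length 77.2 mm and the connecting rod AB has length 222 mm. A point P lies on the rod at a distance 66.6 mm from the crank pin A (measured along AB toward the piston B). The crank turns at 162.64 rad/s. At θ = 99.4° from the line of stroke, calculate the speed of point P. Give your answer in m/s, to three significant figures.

12.2

ω = 162.6 rad/s.  Crank-pin speed |V_A| = rω = 12.556 m/s, perpendicular to OA.
Rod angle: sinφ = −(r/L) sinθ ⇒ φ = -20.065°; ω_rod = −rω cosθ/√(L²−r²sin²θ) = +9.8342 rad/s.
V_P = V_A + ω_rod × AP, with AP = 0.0666 m along the rod.
Components: V_Px = −rω sinθ − a·ω_rod·sinφ = -12.163 m/s;  V_Py = rω cosθ + a·ω_rod·cosφ = -1.4355 m/s.
|V_P| = √(V_Px² + V_Py²) = 12.247 m/s.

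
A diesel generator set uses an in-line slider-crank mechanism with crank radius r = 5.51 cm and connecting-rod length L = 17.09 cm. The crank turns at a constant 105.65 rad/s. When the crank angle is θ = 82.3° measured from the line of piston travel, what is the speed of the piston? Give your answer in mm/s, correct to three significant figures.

ω = 105.7 rad/s
For an in-line slider-crank, x = r cosθ + √(L² − r² sin²θ), so v = −rω sinθ·[1 + r cosθ/√(L² − r² sin²θ)].
With r = 0.0551 m, L = 0.1709 m, θ = 82.3°: √(L² − r² sin²θ) = 0.16194 m.
v = −0.0551·105.7·0.99098·[1 + 0.0551·0.13399/0.16194] = -6.0318 m/s.
|v| = 6.0318 m/s = 6031.8 mm/s.

6030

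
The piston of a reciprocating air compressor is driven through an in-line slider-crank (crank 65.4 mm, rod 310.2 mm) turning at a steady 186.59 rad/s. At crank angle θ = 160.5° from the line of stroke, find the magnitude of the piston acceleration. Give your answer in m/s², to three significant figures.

1770

ω = 186.6 rad/s
x(θ) = r cosθ + √(L² − r² sin²θ); with ω constant, a = ω²·d²x/dθ².
d²x/dθ² = −r cosθ − r²(cos2θ)/√u − r⁴ sin²2θ/(4u^{3/2}),  u = L² − r² sin²θ = 0.0957474 m².
Substituting r = 0.0654 m, L = 0.3102 m, θ = 160.5°: d²x/dθ² = +0.050845 m.
a = ω²·d²x/dθ² = (186.6)²·(+0.050845) = +1770.2 m/s²;  |a| = 1770.2 m/s².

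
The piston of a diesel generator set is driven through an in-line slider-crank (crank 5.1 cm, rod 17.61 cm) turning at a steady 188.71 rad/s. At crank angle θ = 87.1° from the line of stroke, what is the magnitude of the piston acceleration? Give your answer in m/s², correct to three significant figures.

455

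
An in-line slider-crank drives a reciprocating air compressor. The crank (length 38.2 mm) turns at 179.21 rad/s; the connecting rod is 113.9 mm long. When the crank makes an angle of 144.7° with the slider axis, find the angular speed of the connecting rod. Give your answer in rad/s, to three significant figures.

ω = 179.2 rad/s
The rod makes angle φ with the slider axis where L sinφ = r sinθ; differentiating, L cosφ·φ̇ = r ω cosθ.
L cosφ = √(L² − r² sin²θ) = 0.11174 m.
|ω_rod| = r ω |cosθ| / √(L² − r² sin²θ) = 0.0382·179.2·0.81614/0.11174 = 50.001 rad/s.

50.0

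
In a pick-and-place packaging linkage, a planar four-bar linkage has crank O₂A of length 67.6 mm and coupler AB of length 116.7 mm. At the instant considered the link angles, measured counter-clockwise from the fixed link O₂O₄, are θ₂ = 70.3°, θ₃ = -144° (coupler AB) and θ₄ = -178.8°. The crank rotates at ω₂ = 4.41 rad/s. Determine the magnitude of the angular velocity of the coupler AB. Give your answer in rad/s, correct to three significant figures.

4.18

ω₂ = 4.41 rad/s
Differentiating the loop-closure r₂e^{iθ₂}+r₃e^{iθ₃}=r₁+r₄e^{iθ₄} gives r₂ω₂e^{iθ₂}+r₃ω₃e^{iθ₃}=r₄ω₄e^{iθ₄}.
Eliminating the other unknown: ω₃ = r₂ω₂ sin(θ₄−θ₂) / [r₃ sin(θ₃−θ₄)].
Numerator sine = +0.93420; denominator sine = +0.57071.
Result = 0.0676·4.41·(+0.93420) / (0.1167·(+0.57071)) = +4.1816 rad/s; magnitude 4.1816 rad/s.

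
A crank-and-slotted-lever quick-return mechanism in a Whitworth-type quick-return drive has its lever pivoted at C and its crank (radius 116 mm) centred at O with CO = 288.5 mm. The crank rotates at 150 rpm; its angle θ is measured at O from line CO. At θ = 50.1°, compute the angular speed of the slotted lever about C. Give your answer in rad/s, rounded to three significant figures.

3.93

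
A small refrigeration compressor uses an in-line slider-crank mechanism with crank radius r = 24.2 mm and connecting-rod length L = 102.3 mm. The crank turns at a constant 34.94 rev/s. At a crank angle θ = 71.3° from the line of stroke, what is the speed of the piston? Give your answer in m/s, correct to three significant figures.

ω = 2π·34.9 = 219.5 rad/s
For an in-line slider-crank, x = r cosθ + √(L² − r² sin²θ), so v = −rω sinθ·[1 + r cosθ/√(L² − r² sin²θ)].
With r = 0.0242 m, L = 0.1023 m, θ = 71.3°: √(L² − r² sin²θ) = 0.099699 m.
v = −0.0242·219.5·0.94721·[1 + 0.0242·0.32061/0.099699] = -5.4239 m/s.
|v| = 5.4239 m/s.

5.42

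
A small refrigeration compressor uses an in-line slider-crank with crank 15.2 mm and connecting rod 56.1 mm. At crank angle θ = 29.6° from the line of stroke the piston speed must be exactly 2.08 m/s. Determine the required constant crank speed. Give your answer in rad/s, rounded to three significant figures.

224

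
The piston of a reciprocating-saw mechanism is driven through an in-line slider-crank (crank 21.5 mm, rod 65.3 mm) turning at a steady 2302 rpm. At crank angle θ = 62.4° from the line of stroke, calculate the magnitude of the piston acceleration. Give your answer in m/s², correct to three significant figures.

342

ω = 2π·2302/60 = 241.1 rad/s
x(θ) = r cosθ + √(L² − r² sin²θ); with ω constant, a = ω²·d²x/dθ².
d²x/dθ² = −r cosθ − r²(cos2θ)/√u − r⁴ sin²2θ/(4u^{3/2}),  u = L² − r² sin²θ = 0.00390106 m².
Substituting r = 0.0215 m, L = 0.0653 m, θ = 62.4°: d²x/dθ² = -0.0058849 m.
a = ω²·d²x/dθ² = (241.1)²·(-0.0058849) = -341.98 m/s²;  |a| = 341.98 m/s².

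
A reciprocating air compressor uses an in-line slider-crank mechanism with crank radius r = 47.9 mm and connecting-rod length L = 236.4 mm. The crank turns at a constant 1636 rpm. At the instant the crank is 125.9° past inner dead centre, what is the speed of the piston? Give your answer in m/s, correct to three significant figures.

5.85

ω = 2π·1636/60 = 171.3 rad/s
For an in-line slider-crank, x = r cosθ + √(L² − r² sin²θ), so v = −rω sinθ·[1 + r cosθ/√(L² − r² sin²θ)].
With r = 0.0479 m, L = 0.2364 m, θ = 125.9°: √(L² − r² sin²θ) = 0.23319 m.
v = −0.0479·171.3·0.81004·[1 + 0.0479·-0.58637/0.23319] = -5.8468 m/s.
|v| = 5.8468 m/s.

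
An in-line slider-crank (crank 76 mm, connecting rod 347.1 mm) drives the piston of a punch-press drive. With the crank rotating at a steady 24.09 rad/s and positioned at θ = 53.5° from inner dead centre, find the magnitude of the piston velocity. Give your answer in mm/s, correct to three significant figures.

1670

ω = 24.09 rad/s
For an in-line slider-crank, x = r cosθ + √(L² − r² sin²θ), so v = −rω sinθ·[1 + r cosθ/√(L² − r² sin²θ)].
With r = 0.076 m, L = 0.3471 m, θ = 53.5°: √(L² − r² sin²θ) = 0.34168 m.
v = −0.076·24.09·0.80386·[1 + 0.076·0.59482/0.34168] = -1.6665 m/s.
|v| = 1.6665 m/s = 1666.5 mm/s.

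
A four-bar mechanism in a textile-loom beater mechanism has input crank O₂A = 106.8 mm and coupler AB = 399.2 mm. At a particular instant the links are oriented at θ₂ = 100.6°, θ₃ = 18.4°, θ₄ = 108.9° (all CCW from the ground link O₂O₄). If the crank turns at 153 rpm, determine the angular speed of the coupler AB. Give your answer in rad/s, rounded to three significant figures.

ω₂ = 16.02 rad/s (from 153 rpm).
Differentiating the loop-closure r₂e^{iθ₂}+r₃e^{iθ₃}=r₁+r₄e^{iθ₄} gives r₂ω₂e^{iθ₂}+r₃ω₃e^{iθ₃}=r₄ω₄e^{iθ₄}.
Eliminating the other unknown: ω₃ = r₂ω₂ sin(θ₄−θ₂) / [r₃ sin(θ₃−θ₄)].
Numerator sine = +0.14436; denominator sine = -0.99996.
Result = 0.1068·16.02·(+0.14436) / (0.3992·(-0.99996)) = -0.6188 rad/s; magnitude 0.6188 rad/s.

0.619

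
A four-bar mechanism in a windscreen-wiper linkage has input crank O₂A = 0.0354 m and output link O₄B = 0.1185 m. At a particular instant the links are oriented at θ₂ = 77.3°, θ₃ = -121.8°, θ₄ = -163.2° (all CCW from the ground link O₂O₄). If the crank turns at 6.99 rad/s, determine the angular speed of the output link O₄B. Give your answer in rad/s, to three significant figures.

1.03

ω₂ = 6.99 rad/s
Differentiating the loop-closure r₂e^{iθ₂}+r₃e^{iθ₃}=r₁+r₄e^{iθ₄} gives r₂ω₂e^{iθ₂}+r₃ω₃e^{iθ₃}=r₄ω₄e^{iθ₄}.
Eliminating the other unknown: ω₄ = r₂ω₂ sin(θ₂−θ₃) / [r₄ sin(θ₄−θ₃)].
Numerator sine = -0.32722; denominator sine = -0.66131.
Result = 0.0354·6.99·(-0.32722) / (0.1185·(-0.66131)) = +1.0332 rad/s; magnitude 1.0332 rad/s.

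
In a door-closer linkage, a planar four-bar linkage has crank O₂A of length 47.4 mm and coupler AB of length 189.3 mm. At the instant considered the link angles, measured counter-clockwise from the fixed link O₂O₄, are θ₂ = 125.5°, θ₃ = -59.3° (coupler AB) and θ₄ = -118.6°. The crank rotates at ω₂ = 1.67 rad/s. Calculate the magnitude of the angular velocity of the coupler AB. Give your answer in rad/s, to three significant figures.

0.437

ω₂ = 1.67 rad/s
Differentiating the loop-closure r₂e^{iθ₂}+r₃e^{iθ₃}=r₁+r₄e^{iθ₄} gives r₂ω₂e^{iθ₂}+r₃ω₃e^{iθ₃}=r₄ω₄e^{iθ₄}.
Eliminating the other unknown: ω₃ = r₂ω₂ sin(θ₄−θ₂) / [r₃ sin(θ₃−θ₄)].
Numerator sine = +0.89956; denominator sine = +0.85985.
Result = 0.0474·1.67·(+0.89956) / (0.1893·(+0.85985)) = +0.43747 rad/s; magnitude 0.43747 rad/s.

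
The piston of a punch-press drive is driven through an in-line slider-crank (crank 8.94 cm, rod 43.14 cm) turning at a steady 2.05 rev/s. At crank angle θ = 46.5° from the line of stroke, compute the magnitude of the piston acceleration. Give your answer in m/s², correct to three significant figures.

10.1

ω = 2π·2.05 = 12.88 rad/s
x(θ) = r cosθ + √(L² − r² sin²θ); with ω constant, a = ω²·d²x/dθ².
d²x/dθ² = −r cosθ − r²(cos2θ)/√u − r⁴ sin²2θ/(4u^{3/2}),  u = L² − r² sin²θ = 0.181901 m².
Substituting r = 0.0894 m, L = 0.4314 m, θ = 46.5°: d²x/dθ² = -0.060763 m.
a = ω²·d²x/dθ² = (12.88)²·(-0.060763) = -10.081 m/s²;  |a| = 10.081 m/s².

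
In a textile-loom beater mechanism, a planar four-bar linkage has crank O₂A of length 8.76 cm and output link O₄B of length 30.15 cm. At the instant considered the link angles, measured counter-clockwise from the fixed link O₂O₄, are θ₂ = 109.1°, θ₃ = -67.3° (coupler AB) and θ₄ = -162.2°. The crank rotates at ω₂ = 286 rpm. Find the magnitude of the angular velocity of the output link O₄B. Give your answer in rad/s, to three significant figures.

0.548

ω₂ = 29.95 rad/s (from 286 rpm).
Differentiating the loop-closure r₂e^{iθ₂}+r₃e^{iθ₃}=r₁+r₄e^{iθ₄} gives r₂ω₂e^{iθ₂}+r₃ω₃e^{iθ₃}=r₄ω₄e^{iθ₄}.
Eliminating the other unknown: ω₄ = r₂ω₂ sin(θ₂−θ₃) / [r₄ sin(θ₄−θ₃)].
Numerator sine = +0.06279; denominator sine = -0.99635.
Result = 0.0876·29.95·(+0.06279) / (0.3015·(-0.99635)) = -0.5484 rad/s; magnitude 0.5484 rad/s.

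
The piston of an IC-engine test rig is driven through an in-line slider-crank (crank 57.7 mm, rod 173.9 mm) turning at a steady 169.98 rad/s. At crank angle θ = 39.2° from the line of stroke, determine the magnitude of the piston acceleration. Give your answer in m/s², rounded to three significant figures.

1420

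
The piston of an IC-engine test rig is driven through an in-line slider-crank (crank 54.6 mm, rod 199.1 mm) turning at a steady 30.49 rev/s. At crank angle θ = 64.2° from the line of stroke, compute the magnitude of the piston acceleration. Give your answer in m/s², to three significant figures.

527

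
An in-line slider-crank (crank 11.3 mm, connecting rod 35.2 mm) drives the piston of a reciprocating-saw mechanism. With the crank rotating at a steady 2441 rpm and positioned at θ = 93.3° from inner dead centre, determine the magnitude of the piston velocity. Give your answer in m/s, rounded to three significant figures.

2.83

ω = 2π·2441/60 = 255.6 rad/s
For an in-line slider-crank, x = r cosθ + √(L² − r² sin²θ), so v = −rω sinθ·[1 + r cosθ/√(L² − r² sin²θ)].
With r = 0.0113 m, L = 0.0352 m, θ = 93.3°: √(L² − r² sin²θ) = 0.033343 m.
v = −0.0113·255.6·0.99834·[1 + 0.0113·-0.05756/0.033343] = -2.8275 m/s.
|v| = 2.8275 m/s.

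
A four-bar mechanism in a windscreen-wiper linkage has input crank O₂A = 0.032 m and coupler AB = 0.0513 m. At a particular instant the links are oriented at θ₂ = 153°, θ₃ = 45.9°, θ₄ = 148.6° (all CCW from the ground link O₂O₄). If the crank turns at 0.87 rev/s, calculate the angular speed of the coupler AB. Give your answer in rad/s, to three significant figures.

0.268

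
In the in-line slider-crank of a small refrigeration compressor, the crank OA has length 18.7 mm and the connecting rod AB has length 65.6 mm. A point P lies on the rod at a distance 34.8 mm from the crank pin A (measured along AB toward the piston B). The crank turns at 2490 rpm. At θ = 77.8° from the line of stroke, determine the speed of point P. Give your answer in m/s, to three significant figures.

ω = 260.8 rad/s.  Crank-pin speed |V_A| = rω = 4.8761 m/s, perpendicular to OA.
Rod angle: sinφ = −(r/L) sinθ ⇒ φ = -16.178°; ω_rod = −rω cosθ/√(L²−r²sin²θ) = -16.355 rad/s.
V_P = V_A + ω_rod × AP, with AP = 0.0348 m along the rod.
Components: V_Px = −rω sinθ − a·ω_rod·sinφ = -4.9245 m/s;  V_Py = rω cosθ + a·ω_rod·cosφ = +0.4838 m/s.
|V_P| = √(V_Px² + V_Py²) = 4.9482 m/s.

4.95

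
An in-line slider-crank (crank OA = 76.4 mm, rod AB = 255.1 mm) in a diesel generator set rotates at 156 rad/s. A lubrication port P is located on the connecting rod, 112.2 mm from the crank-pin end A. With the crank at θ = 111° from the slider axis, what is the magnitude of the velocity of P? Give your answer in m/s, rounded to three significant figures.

10.8

ω = 156 rad/s.  Crank-pin speed |V_A| = rω = 11.918 m/s, perpendicular to OA.
Rod angle: sinφ = −(r/L) sinθ ⇒ φ = -16.236°; ω_rod = −rω cosθ/√(L²−r²sin²θ) = +17.439 rad/s.
V_P = V_A + ω_rod × AP, with AP = 0.1122 m along the rod.
Components: V_Px = −rω sinθ − a·ω_rod·sinφ = -10.58 m/s;  V_Py = rω cosθ + a·ω_rod·cosφ = -2.3926 m/s.
|V_P| = √(V_Px² + V_Py²) = 10.847 m/s.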